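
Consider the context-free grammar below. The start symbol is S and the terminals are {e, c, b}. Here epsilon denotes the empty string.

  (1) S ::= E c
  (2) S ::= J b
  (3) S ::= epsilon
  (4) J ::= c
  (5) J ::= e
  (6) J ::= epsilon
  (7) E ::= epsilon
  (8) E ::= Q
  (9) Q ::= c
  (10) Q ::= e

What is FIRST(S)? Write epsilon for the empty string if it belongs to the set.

{epsilon, b, c, e}

FIRST(J): from J::=c we get {c}; from J::=e we get {e}; from J::=epsilon we get {epsilon}. So FIRST(J) = {epsilon, c, e}.
FIRST(Q): from Q::=c we get {c}; from Q::=e we get {e}. So FIRST(Q) = {c, e}.
FIRST(E): from E::=epsilon we get {epsilon}; from E::=Q we get {c, e}. So FIRST(E) = {epsilon, c, e}.
FIRST(S): from S::=E c we get {c, e}; from S::=J b we get {b, c, e}; from S::=epsilon we get {epsilon}. So FIRST(S) = {epsilon, b, c, e}.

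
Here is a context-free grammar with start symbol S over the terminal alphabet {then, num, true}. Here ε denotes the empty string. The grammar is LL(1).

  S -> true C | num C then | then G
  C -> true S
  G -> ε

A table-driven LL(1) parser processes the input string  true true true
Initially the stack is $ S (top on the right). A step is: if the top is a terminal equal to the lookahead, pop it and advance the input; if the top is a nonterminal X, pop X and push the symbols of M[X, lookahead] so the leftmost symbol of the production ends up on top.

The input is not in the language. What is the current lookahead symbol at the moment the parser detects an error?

$

     Stack     Input             Action
  1  $ S       true true true $  expand S -> true C
  2  $ C true  true true true $  match true
  3  $ C       true true $       expand C -> true S
  4  $ S true  true true $       match true
  5  $ S       true $            expand S -> true C
  6  $ C true  true $            match true
  7  $ C       $                 error: M[C, $] is empty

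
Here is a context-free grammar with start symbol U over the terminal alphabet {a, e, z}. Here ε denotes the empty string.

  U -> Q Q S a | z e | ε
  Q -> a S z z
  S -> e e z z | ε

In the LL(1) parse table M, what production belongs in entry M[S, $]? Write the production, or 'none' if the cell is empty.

none

FIRST(Q): from Q->a S z z we get {a}. So FIRST(Q) = {a}.
FIRST(S): from S->e e z z we get {e}; from S->ε we get {ε}. So FIRST(S) = {ε, e}.
FIRST(U): from U->Q Q S a we get {a}; from U->z e we get {z}; from U->ε we get {ε}. So FIRST(U) = {ε, a, z}.
FOLLOW(U) includes $ since U is the start symbol.
FOLLOW(S): in U->Q Q S a, S is followed by a with FIRST {a}; in Q->a S z z, S is followed by z z with FIRST {z}. Thus FOLLOW(S) = {a, z}.
For S -> e e z z: FIRST(e e z z) = {e}, so it goes in M[S, t] for t ∈ {e}.
For S -> ε: FIRST(ε) = {ε}, so it goes in M[S, t] for t ∈ {}; since ε ∈ FIRST, also for every t ∈ FOLLOW(S) = {a, z}.
None of these place a production in M[S, $].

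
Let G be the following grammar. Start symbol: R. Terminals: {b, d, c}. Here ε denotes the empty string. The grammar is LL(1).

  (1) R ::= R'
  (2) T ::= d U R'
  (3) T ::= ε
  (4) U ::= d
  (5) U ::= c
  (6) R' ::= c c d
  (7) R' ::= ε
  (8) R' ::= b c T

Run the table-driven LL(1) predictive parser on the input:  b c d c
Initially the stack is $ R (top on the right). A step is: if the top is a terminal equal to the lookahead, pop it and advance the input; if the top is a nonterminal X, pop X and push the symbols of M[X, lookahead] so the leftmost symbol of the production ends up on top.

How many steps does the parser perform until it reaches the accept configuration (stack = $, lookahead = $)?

9

     Stack     Input      Action
  1  $ R       b c d c $  expand R ::= R'
  2  $ R'      b c d c $  expand R' ::= b c T
  3  $ T c b   b c d c $  match b
  4  $ T c     c d c $    match c
  5  $ T       d c $      expand T ::= d U R'
  6  $ R' U d  d c $      match d
  7  $ R' U    c $        expand U ::= c
  8  $ R' c    c $        match c
  9  $ R'      $          expand R' ::= ε
Accept reached after 9 steps.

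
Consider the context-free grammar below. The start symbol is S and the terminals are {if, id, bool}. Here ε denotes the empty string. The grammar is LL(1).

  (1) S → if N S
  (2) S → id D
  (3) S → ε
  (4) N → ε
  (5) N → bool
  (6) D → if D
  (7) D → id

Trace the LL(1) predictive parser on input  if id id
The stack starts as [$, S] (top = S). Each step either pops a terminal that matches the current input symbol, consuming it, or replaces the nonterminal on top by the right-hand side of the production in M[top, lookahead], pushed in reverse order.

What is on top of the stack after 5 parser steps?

step 1: stack=$ S  input=if id id $  — expand S → if N S
step 2: stack=$ S N if  input=if id id $  — match if
step 3: stack=$ S N  input=id id $  — expand N → ε
step 4: stack=$ S  input=id id $  — expand S → id D
step 5: stack=$ D id  input=id id $  — match id
Stack after step 5: $ D (top = D).

D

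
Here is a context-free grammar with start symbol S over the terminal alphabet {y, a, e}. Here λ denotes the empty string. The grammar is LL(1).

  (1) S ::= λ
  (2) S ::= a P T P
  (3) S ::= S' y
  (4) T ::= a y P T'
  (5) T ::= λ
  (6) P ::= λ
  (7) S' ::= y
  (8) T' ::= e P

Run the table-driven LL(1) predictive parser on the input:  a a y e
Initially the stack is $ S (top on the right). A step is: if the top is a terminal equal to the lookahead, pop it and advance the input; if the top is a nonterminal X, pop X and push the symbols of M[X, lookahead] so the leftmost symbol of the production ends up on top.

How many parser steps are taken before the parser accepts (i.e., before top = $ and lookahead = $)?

      Stack         Input      Action
   1  $ S           a a y e $  expand S ::= a P T P
   2  $ P T P a     a a y e $  match a
   3  $ P T P       a y e $    expand P ::= λ
   4  $ P T         a y e $    expand T ::= a y P T'
   5  $ P T' P y a  a y e $    match a
   6  $ P T' P y    y e $      match y
   7  $ P T' P      e $        expand P ::= λ
   8  $ P T'        e $        expand T' ::= e P
   9  $ P P e       e $        match e
  10  $ P P         $          expand P ::= λ
  11  $ P           $          expand P ::= λ
Accept reached after 11 steps.

11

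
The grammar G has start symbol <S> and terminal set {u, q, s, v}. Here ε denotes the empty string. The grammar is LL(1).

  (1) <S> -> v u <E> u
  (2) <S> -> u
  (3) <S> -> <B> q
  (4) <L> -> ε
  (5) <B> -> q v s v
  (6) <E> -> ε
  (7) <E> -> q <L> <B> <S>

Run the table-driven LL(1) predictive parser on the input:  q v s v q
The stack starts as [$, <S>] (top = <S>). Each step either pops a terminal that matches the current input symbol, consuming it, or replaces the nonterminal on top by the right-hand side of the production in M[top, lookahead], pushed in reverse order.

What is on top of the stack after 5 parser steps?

     Stack        Input        Action
  1  $ <S>        q v s v q $  expand <S> -> <B> q
  2  $ q <B>      q v s v q $  expand <B> -> q v s v
  3  $ q v s v q  q v s v q $  match q
  4  $ q v s v    v s v q $    match v
  5  $ q v s      s v q $      match s
Stack after step 5: $ q v (top = v).

v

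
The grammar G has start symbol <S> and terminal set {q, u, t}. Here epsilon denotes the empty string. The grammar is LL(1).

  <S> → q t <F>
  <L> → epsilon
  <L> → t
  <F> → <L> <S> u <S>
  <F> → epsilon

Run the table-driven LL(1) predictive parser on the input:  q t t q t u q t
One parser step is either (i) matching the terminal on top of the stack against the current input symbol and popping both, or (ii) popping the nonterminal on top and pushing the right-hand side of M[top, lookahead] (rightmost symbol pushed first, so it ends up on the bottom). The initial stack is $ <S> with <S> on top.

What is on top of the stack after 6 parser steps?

<S>

step 1: stack=$ <S>  input=q t t q t u q t $  — expand <S> → q t <F>
step 2: stack=$ <F> t q  input=q t t q t u q t $  — match q
step 3: stack=$ <F> t  input=t t q t u q t $  — match t
step 4: stack=$ <F>  input=t q t u q t $  — expand <F> → <L> <S> u <S>
step 5: stack=$ <S> u <S> <L>  input=t q t u q t $  — expand <L> → t
step 6: stack=$ <S> u <S> t  input=t q t u q t $  — match t
Stack after step 6: $ <S> u <S> (top = <S>).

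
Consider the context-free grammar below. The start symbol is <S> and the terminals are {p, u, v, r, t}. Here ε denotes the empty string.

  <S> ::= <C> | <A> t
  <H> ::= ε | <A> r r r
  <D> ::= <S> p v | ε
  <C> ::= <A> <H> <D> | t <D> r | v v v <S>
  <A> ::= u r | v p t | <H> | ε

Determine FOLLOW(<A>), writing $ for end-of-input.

{$, p, r, t, u, v}

FIRST(<S>) = {ε, p, r, t, u, v}  (via <C>, <A> t)
FIRST(<D>) = {ε, p, r, t, u, v}  (via <S> p v)
FIRST(<H>) = {ε, r, u, v}  (via <A> r r r)
FIRST(<A>) = {ε, r, u, v}  (via <H>)
FIRST(<C>) = {ε, p, r, t, u, v}  (via <A> <H> <D>)
FOLLOW(<S>) includes $ since <S> is the start symbol.
FOLLOW(<S>): in <D>::=<S> p v, <S> is followed by p v with FIRST {p}; in <C>::=v v v <S>, the suffix after <S> is empty, so FOLLOW(<S>) ⊇ FOLLOW(<C>) = {$, p}. Thus FOLLOW(<S>) = {$, p}.
FOLLOW(<C>): in <S>::=<C>, the suffix after <C> is empty, so FOLLOW(<C>) ⊇ FOLLOW(<S>) = {$, p}. Thus FOLLOW(<C>) = {$, p}.
FOLLOW(<D>): in <C>::=<A> <H> <D>, the suffix after <D> is empty, so FOLLOW(<D>) ⊇ FOLLOW(<C>) = {$, p}; in <C>::=t <D> r, <D> is followed by r with FIRST {r}. Thus FOLLOW(<D>) = {$, p, r}.
FOLLOW(<A>): in <S>::=<A> t, <A> is followed by t with FIRST {t}; in <H>::=<A> r r r, <A> is followed by r r r with FIRST {r}; in <C>::=<A> <H> <D>, <A> is followed by <H> <D> with FIRST {ε, p, r, t, u, v}; in <C>::=<A> <H> <D>, the suffix after <A> is nullable, so FOLLOW(<A>) ⊇ FOLLOW(<C>) = {$, p}. Thus FOLLOW(<A>) = {$, p, r, t, u, v}.
FOLLOW(<H>): in <C>::=<A> <H> <D>, <H> is followed by <D> with FIRST {ε, p, r, t, u, v}; in <C>::=<A> <H> <D>, the suffix after <H> is nullable, so FOLLOW(<H>) ⊇ FOLLOW(<C>) = {$, p}; in <A>::=<H>, the suffix after <H> is empty, so FOLLOW(<H>) ⊇ FOLLOW(<A>) = {$, p, r, t, u, v}. Thus FOLLOW(<H>) = {$, p, r, t, u, v}.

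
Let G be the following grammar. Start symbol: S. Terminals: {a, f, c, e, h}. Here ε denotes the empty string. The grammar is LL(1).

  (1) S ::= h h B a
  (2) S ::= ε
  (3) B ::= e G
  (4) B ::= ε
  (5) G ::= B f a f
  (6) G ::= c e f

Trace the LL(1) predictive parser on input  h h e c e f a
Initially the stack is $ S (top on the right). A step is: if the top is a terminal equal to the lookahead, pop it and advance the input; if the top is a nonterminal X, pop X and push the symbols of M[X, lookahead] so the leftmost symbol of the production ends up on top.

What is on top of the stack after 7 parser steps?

e

step 1: stack=$ S  input=h h e c e f a $  — expand S ::= h h B a
step 2: stack=$ a B h h  input=h h e c e f a $  — match h
step 3: stack=$ a B h  input=h e c e f a $  — match h
step 4: stack=$ a B  input=e c e f a $  — expand B ::= e G
step 5: stack=$ a G e  input=e c e f a $  — match e
step 6: stack=$ a G  input=c e f a $  — expand G ::= c e f
step 7: stack=$ a f e c  input=c e f a $  — match c
Stack after step 7: $ a f e (top = e).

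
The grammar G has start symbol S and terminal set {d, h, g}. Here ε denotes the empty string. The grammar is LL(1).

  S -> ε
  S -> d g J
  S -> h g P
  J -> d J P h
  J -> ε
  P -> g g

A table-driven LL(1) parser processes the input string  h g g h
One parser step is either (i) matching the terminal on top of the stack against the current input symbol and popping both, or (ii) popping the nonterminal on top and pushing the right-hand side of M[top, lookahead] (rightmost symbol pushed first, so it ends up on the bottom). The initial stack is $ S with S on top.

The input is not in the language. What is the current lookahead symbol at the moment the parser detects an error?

step 1: stack=$ S  input=h g g h $  — expand S -> h g P
step 2: stack=$ P g h  input=h g g h $  — match h
step 3: stack=$ P g  input=g g h $  — match g
step 4: stack=$ P  input=g h $  — expand P -> g g
step 5: stack=$ g g  input=g h $  — match g
step 6: stack=$ g  input=h $  — error: top is terminal g but lookahead is h

h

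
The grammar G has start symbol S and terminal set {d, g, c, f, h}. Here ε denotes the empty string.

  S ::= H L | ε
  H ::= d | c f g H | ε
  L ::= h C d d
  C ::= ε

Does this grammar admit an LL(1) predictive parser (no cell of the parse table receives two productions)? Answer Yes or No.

Yes

FIRST(S) = {ε, c, d, h}
FIRST(H) = {ε, c, d}
FIRST(L) = {h}
FIRST(C) = {ε}
FOLLOW(S) = {$}
FOLLOW(H) = {h}
FOLLOW(L) = {$}
FOLLOW(C) = {d}
Each cell of M receives at most one production.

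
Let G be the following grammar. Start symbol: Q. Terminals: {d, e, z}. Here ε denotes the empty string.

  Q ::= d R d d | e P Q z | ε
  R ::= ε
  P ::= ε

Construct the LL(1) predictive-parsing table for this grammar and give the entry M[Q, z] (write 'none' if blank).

Q ::= ε

FIRST(Q) = {ε, d, e}
FIRST(R) = {ε}
FIRST(P) = {ε}
FOLLOW(Q) includes $ since Q is the start symbol.
FOLLOW(Q): in Q::=e P Q z, Q is followed by z with FIRST {z}. Thus FOLLOW(Q) = {$, z}.
For Q ::= d R d d: FIRST(d R d d) = {d}, so it goes in M[Q, t] for t ∈ {d}.
For Q ::= e P Q z: FIRST(e P Q z) = {e}, so it goes in M[Q, t] for t ∈ {e}.
For Q ::= ε: FIRST(ε) = {ε}, so it goes in M[Q, t] for t ∈ {}; since ε ∈ FIRST, also for every t ∈ FOLLOW(Q) = {$, z}.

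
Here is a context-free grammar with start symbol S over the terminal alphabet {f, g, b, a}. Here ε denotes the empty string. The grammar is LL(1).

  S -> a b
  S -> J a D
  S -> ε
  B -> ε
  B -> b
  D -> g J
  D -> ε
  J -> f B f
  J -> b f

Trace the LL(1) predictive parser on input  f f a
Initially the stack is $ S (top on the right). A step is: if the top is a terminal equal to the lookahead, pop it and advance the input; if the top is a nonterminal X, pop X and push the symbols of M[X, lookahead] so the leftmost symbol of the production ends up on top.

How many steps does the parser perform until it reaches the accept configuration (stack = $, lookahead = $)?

7

step 1: stack=$ S  input=f f a $  — expand S -> J a D
step 2: stack=$ D a J  input=f f a $  — expand J -> f B f
step 3: stack=$ D a f B f  input=f f a $  — match f
step 4: stack=$ D a f B  input=f a $  — expand B -> ε
step 5: stack=$ D a f  input=f a $  — match f
step 6: stack=$ D a  input=a $  — match a
step 7: stack=$ D  input=$  — expand D -> ε
Accept reached after 7 steps.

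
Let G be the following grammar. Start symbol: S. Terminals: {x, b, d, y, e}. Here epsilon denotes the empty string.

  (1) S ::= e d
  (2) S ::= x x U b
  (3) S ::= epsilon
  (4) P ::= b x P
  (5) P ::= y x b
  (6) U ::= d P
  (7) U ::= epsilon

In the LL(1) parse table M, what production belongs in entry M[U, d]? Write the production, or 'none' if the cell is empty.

FIRST(S): from S::=e d we get {e}; from S::=x x U b we get {x}; from S::=epsilon we get {epsilon}. So FIRST(S) = {epsilon, e, x}.
FIRST(P): from P::=b x P we get {b}; from P::=y x b we get {y}. So FIRST(P) = {b, y}.
FIRST(U): from U::=d P we get {d}; from U::=epsilon we get {epsilon}. So FIRST(U) = {epsilon, d}.
FOLLOW(S) includes $ since S is the start symbol.
FOLLOW(U): in S::=x x U b, U is followed by b with FIRST {b}. Thus FOLLOW(U) = {b}.
For U ::= d P: FIRST(d P) = {d}, so it goes in M[U, t] for t ∈ {d}.
For U ::= epsilon: FIRST(epsilon) = {epsilon}, so it goes in M[U, t] for t ∈ {}; since epsilon ∈ FIRST, also for every t ∈ FOLLOW(U) = {b}.

U ::= d P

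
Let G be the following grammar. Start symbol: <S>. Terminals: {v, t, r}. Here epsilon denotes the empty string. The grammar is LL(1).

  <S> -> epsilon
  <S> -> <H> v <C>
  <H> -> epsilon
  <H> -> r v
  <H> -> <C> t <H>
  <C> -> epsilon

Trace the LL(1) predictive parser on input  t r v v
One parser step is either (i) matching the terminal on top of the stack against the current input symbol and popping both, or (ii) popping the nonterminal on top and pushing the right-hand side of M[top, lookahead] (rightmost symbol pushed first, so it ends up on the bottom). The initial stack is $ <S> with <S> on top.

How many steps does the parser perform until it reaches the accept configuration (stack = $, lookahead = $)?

step 1: stack=$ <S>  input=t r v v $  — expand <S> -> <H> v <C>
step 2: stack=$ <C> v <H>  input=t r v v $  — expand <H> -> <C> t <H>
step 3: stack=$ <C> v <H> t <C>  input=t r v v $  — expand <C> -> epsilon
step 4: stack=$ <C> v <H> t  input=t r v v $  — match t
step 5: stack=$ <C> v <H>  input=r v v $  — expand <H> -> r v
step 6: stack=$ <C> v v r  input=r v v $  — match r
step 7: stack=$ <C> v v  input=v v $  — match v
step 8: stack=$ <C> v  input=v $  — match v
step 9: stack=$ <C>  input=$  — expand <C> -> epsilon
Accept reached after 9 steps.

9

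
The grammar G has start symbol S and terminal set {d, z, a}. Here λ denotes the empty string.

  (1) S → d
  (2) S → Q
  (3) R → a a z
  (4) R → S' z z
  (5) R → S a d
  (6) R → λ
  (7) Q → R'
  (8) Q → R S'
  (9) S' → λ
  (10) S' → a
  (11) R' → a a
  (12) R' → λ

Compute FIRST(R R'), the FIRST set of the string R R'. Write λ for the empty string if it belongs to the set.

FIRST(S') = {λ, a}
FIRST(R') = {λ, a}
FIRST(S) = {λ, a, d, z}  (via Q)
FIRST(R) = {λ, a, d, z}  (via S' z z, S a d)
FIRST(Q) = {λ, a, d, z}  (via R', R S')
FIRST(R R'): take FIRST of each symbol in turn, carrying on past any symbol whose FIRST contains λ; result {λ, a, d, z}.

{λ, a, d, z}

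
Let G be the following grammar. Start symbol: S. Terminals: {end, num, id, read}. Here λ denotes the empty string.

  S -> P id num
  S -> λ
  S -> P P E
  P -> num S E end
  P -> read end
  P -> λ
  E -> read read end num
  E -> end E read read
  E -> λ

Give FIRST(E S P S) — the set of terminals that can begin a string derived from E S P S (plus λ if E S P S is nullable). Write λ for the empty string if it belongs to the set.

{λ, end, id, num, read}

FIRST(P) = {λ, num, read}
FIRST(E) = {λ, end, read}
FIRST(S) = {λ, end, id, num, read}  (via P id num, P P E)
FIRST(E S P S): take FIRST of each symbol in turn, carrying on past any symbol whose FIRST contains λ; result {λ, end, id, num, read}.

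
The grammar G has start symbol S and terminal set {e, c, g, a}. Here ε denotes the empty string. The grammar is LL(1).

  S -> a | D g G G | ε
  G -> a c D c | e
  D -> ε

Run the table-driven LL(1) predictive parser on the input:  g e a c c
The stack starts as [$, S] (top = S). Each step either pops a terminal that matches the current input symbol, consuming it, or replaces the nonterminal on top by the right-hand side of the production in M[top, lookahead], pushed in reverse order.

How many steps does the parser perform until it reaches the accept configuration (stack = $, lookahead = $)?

      Stack      Input        Action
   1  $ S        g e a c c $  expand S -> D g G G
   2  $ G G g D  g e a c c $  expand D -> ε
   3  $ G G g    g e a c c $  match g
   4  $ G G      e a c c $    expand G -> e
   5  $ G e      e a c c $    match e
   6  $ G        a c c $      expand G -> a c D c
   7  $ c D c a  a c c $      match a
   8  $ c D c    c c $        match c
   9  $ c D      c $          expand D -> ε
  10  $ c        c $          match c
Accept reached after 10 steps.

10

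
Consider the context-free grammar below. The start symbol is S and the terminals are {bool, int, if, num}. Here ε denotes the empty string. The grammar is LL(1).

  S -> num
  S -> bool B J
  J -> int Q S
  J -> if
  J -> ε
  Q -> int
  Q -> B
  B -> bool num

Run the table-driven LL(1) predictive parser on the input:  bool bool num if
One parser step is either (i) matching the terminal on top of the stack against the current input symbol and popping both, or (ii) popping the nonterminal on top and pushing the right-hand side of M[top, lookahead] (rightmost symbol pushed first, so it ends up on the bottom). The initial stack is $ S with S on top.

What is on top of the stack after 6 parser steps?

step 1: stack=$ S  input=bool bool num if $  — expand S -> bool B J
step 2: stack=$ J B bool  input=bool bool num if $  — match bool
step 3: stack=$ J B  input=bool num if $  — expand B -> bool num
step 4: stack=$ J num bool  input=bool num if $  — match bool
step 5: stack=$ J num  input=num if $  — match num
step 6: stack=$ J  input=if $  — expand J -> if
Stack after step 6: $ if (top = if).

if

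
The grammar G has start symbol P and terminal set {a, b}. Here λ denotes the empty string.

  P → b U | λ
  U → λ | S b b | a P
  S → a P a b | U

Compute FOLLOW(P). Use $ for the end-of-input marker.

{$, a, b}

FIRST(P) = {λ, b}
FIRST(U) = {λ, a, b}  (via S b b)
FIRST(S) = {λ, a, b}  (via U)
FOLLOW(P) includes $ since P is the start symbol.
FOLLOW(S): in U→S b b, S is followed by b b with FIRST {b}. Thus FOLLOW(S) = {b}.
FOLLOW(P): in U→a P, the suffix after P is empty, so FOLLOW(P) ⊇ FOLLOW(U) = {$, a, b}; in S→a P a b, P is followed by a b with FIRST {a}. Thus FOLLOW(P) = {$, a, b}.
FOLLOW(U): in P→b U, the suffix after U is empty, so FOLLOW(U) ⊇ FOLLOW(P) = {$, a, b}; in S→U, the suffix after U is empty, so FOLLOW(U) ⊇ FOLLOW(S) = {b}. Thus FOLLOW(U) = {$, a, b}.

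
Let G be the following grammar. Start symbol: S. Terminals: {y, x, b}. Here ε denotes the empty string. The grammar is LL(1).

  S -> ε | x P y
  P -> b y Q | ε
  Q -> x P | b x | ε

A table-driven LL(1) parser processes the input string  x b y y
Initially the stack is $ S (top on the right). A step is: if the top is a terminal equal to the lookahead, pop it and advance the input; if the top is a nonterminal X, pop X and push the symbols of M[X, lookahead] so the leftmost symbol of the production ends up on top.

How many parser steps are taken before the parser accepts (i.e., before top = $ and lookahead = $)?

step 1: stack=$ S  input=x b y y $  — expand S -> x P y
step 2: stack=$ y P x  input=x b y y $  — match x
step 3: stack=$ y P  input=b y y $  — expand P -> b y Q
step 4: stack=$ y Q y b  input=b y y $  — match b
step 5: stack=$ y Q y  input=y y $  — match y
step 6: stack=$ y Q  input=y $  — expand Q -> ε
step 7: stack=$ y  input=y $  — match y
Accept reached after 7 steps.

7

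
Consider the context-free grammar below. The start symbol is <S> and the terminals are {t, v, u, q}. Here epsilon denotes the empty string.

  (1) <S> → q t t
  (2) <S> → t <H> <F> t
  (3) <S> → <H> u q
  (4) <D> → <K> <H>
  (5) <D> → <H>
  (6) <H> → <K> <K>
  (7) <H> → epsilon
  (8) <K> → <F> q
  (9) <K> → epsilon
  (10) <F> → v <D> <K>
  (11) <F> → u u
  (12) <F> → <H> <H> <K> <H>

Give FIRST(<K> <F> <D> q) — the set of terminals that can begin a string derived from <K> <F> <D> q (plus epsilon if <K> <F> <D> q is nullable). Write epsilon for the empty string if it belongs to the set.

{q, u, v}

FIRST(<S>) = {q, t, u, v}  (via <H> u q)
FIRST(<D>) = {epsilon, q, u, v}  (via <K> <H>, <H>)
FIRST(<H>) = {epsilon, q, u, v}  (via <K> <K>)
FIRST(<K>) = {epsilon, q, u, v}  (via <F> q)
FIRST(<F>) = {epsilon, q, u, v}  (via <H> <H> <K> <H>)
FIRST(<K> <F> <D> q): take FIRST of each symbol in turn, carrying on past any symbol whose FIRST contains epsilon; result {q, u, v}.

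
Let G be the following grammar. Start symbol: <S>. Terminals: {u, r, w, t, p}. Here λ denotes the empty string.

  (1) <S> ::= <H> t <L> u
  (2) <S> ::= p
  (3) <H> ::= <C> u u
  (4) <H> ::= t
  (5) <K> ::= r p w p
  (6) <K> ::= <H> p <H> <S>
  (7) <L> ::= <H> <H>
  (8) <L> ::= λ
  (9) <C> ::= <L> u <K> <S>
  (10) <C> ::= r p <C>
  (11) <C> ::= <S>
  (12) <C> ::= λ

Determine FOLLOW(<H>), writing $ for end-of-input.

FIRST(<S>) = {p, r, t, u}  (via <H> t <L> u)
FIRST(<H>) = {p, r, t, u}  (via <C> u u)
FIRST(<K>) = {p, r, t, u}  (via <H> p <H> <S>)
FIRST(<L>) = {λ, p, r, t, u}  (via <H> <H>)
FIRST(<C>) = {λ, p, r, t, u}  (via <L> u <K> <S>, <S>)
FOLLOW(<S>) includes $ since <S> is the start symbol.
FOLLOW(<K>): in <C>::=<L> u <K> <S>, <K> is followed by <S> with FIRST {p, r, t, u}. Thus FOLLOW(<K>) = {p, r, t, u}.
FOLLOW(<L>): in <S>::=<H> t <L> u, <L> is followed by u with FIRST {u}; in <C>::=<L> u <K> <S>, <L> is followed by u <K> <S> with FIRST {u}. Thus FOLLOW(<L>) = {u}.
FOLLOW(<H>): in <S>::=<H> t <L> u, <H> is followed by t <L> u with FIRST {t}; in <K>::=<H> p <H> <S> (occurrence 1), <H> is followed by p <H> <S> with FIRST {p}; in <K>::=<H> p <H> <S> (occurrence 2), <H> is followed by <S> with FIRST {p, r, t, u}; in <L>::=<H> <H> (occurrence 1), <H> is followed by <H> with FIRST {p, r, t, u}; in <L>::=<H> <H> (occurrence 2), the suffix after <H> is empty, so FOLLOW(<H>) ⊇ FOLLOW(<L>) = {u}. Thus FOLLOW(<H>) = {p, r, t, u}.
FOLLOW(<C>): in <H>::=<C> u u, <C> is followed by u u with FIRST {u}; in <C>::=r p <C>, the suffix after <C> is empty (adds nothing new). Thus FOLLOW(<C>) = {u}.
FOLLOW(<S>): in <K>::=<H> p <H> <S>, the suffix after <S> is empty, so FOLLOW(<S>) ⊇ FOLLOW(<K>) = {p, r, t, u}; in <C>::=<L> u <K> <S>, the suffix after <S> is empty, so FOLLOW(<S>) ⊇ FOLLOW(<C>) = {u}; in <C>::=<S>, the suffix after <S> is empty, so FOLLOW(<S>) ⊇ FOLLOW(<C>) = {u}. Thus FOLLOW(<S>) = {$, p, r, t, u}.

{p, r, t, u}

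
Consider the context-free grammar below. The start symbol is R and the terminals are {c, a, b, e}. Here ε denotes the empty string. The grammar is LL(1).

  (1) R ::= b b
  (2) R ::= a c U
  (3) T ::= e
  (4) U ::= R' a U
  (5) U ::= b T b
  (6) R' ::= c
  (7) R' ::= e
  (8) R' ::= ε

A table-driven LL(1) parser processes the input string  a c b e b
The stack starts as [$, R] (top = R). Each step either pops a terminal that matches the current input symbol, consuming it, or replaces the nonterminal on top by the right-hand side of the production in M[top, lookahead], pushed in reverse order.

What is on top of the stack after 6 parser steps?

step 1: stack=$ R  input=a c b e b $  — expand R ::= a c U
step 2: stack=$ U c a  input=a c b e b $  — match a
step 3: stack=$ U c  input=c b e b $  — match c
step 4: stack=$ U  input=b e b $  — expand U ::= b T b
step 5: stack=$ b T b  input=b e b $  — match b
step 6: stack=$ b T  input=e b $  — expand T ::= e
Stack after step 6: $ b e (top = e).

e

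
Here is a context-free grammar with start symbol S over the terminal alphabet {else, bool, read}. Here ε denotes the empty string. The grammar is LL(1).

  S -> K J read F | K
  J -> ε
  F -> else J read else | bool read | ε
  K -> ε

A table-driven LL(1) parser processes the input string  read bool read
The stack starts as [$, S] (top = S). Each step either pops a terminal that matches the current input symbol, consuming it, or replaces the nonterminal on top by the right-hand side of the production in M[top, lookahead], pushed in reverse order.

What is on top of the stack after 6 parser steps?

read

step 1: stack=$ S  input=read bool read $  — expand S -> K J read F
step 2: stack=$ F read J K  input=read bool read $  — expand K -> ε
step 3: stack=$ F read J  input=read bool read $  — expand J -> ε
step 4: stack=$ F read  input=read bool read $  — match read
step 5: stack=$ F  input=bool read $  — expand F -> bool read
step 6: stack=$ read bool  input=bool read $  — match bool
Stack after step 6: $ read (top = read).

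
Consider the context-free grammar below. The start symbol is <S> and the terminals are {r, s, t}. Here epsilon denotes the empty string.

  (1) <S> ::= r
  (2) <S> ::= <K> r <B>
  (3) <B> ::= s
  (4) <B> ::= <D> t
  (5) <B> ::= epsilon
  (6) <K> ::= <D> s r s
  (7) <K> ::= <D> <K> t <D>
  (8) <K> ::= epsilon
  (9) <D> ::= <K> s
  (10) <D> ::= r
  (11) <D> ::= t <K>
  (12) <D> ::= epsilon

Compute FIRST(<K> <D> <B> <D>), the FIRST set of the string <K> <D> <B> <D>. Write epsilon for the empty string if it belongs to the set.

FIRST(<S>): from <S>::=r we get {r}; from <S>::=<K> r <B> we get {r, s, t}. So FIRST(<S>) = {r, s, t}.
FIRST(<B>): from <B>::=s we get {s}; from <B>::=<D> t we get {r, s, t}; from <B>::=epsilon we get {epsilon}. So FIRST(<B>) = {epsilon, r, s, t}.
FIRST(<K>): from <K>::=<D> s r s we get {r, s, t}; from <K>::=<D> <K> t <D> we get {r, s, t}; from <K>::=epsilon we get {epsilon}. So FIRST(<K>) = {epsilon, r, s, t}.
FIRST(<D>): from <D>::=<K> s we get {r, s, t}; from <D>::=r we get {r}; from <D>::=t <K> we get {t}; from <D>::=epsilon we get {epsilon}. So FIRST(<D>) = {epsilon, r, s, t}.
FIRST(<K> <D> <B> <D>): take FIRST of each symbol in turn, carrying on past any symbol whose FIRST contains epsilon; result {epsilon, r, s, t}.

{epsilon, r, s, t}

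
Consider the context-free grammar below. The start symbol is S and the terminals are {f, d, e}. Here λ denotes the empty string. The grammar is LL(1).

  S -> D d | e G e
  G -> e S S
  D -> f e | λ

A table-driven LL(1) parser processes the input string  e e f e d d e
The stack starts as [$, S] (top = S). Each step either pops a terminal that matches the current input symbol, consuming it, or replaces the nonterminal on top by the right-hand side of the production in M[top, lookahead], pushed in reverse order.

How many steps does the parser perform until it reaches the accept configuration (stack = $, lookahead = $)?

step 1: stack=$ S  input=e e f e d d e $  — expand S -> e G e
step 2: stack=$ e G e  input=e e f e d d e $  — match e
step 3: stack=$ e G  input=e f e d d e $  — expand G -> e S S
step 4: stack=$ e S S e  input=e f e d d e $  — match e
step 5: stack=$ e S S  input=f e d d e $  — expand S -> D d
step 6: stack=$ e S d D  input=f e d d e $  — expand D -> f e
step 7: stack=$ e S d e f  input=f e d d e $  — match f
step 8: stack=$ e S d e  input=e d d e $  — match e
step 9: stack=$ e S d  input=d d e $  — match d
step 10: stack=$ e S  input=d e $  — expand S -> D d
step 11: stack=$ e d D  input=d e $  — expand D -> λ
step 12: stack=$ e d  input=d e $  — match d
step 13: stack=$ e  input=e $  — match e
Accept reached after 13 steps.

13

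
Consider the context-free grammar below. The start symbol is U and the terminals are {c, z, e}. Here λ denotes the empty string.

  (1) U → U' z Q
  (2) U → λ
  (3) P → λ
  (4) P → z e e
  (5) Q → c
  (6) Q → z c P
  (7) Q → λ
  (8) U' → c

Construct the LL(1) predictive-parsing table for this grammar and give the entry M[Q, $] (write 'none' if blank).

Q → λ

FIRST(P): from P→λ we get {λ}; from P→z e e we get {z}. So FIRST(P) = {λ, z}.
FIRST(Q): from Q→c we get {c}; from Q→z c P we get {z}; from Q→λ we get {λ}. So FIRST(Q) = {λ, c, z}.
FIRST(U'): from U'→c we get {c}. So FIRST(U') = {c}.
FIRST(U): from U→U' z Q we get {c}; from U→λ we get {λ}. So FIRST(U) = {λ, c}.
FOLLOW(U) includes $ since U is the start symbol.
FOLLOW(U): U appears on no right-hand side. Thus FOLLOW(U) = {$}.
FOLLOW(Q): in U→U' z Q, the suffix after Q is empty, so FOLLOW(Q) ⊇ FOLLOW(U) = {$}. Thus FOLLOW(Q) = {$}.
For Q → c: FIRST(c) = {c}, so it goes in M[Q, t] for t ∈ {c}.
For Q → z c P: FIRST(z c P) = {z}, so it goes in M[Q, t] for t ∈ {z}.
For Q → λ: FIRST(λ) = {λ}, so it goes in M[Q, t] for t ∈ {}; since λ ∈ FIRST, also for every t ∈ FOLLOW(Q) = {$}.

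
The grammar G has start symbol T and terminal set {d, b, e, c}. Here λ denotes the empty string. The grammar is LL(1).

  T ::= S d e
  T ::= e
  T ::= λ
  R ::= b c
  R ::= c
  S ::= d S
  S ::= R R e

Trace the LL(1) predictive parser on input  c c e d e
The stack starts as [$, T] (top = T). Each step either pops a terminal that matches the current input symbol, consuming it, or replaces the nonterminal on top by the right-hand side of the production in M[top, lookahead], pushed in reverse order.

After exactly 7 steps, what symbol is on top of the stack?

d

step 1: stack=$ T  input=c c e d e $  — expand T ::= S d e
step 2: stack=$ e d S  input=c c e d e $  — expand S ::= R R e
step 3: stack=$ e d e R R  input=c c e d e $  — expand R ::= c
step 4: stack=$ e d e R c  input=c c e d e $  — match c
step 5: stack=$ e d e R  input=c e d e $  — expand R ::= c
step 6: stack=$ e d e c  input=c e d e $  — match c
step 7: stack=$ e d e  input=e d e $  — match e
Stack after step 7: $ e d (top = d).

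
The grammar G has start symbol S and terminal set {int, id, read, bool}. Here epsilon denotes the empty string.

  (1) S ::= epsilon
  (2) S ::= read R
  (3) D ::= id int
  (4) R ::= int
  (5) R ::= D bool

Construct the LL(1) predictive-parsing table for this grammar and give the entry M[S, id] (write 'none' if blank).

none

FIRST(S): from S::=epsilon we get {epsilon}; from S::=read R we get {read}. So FIRST(S) = {epsilon, read}.
FIRST(D): from D::=id int we get {id}. So FIRST(D) = {id}.
FIRST(R): from R::=int we get {int}; from R::=D bool we get {id}. So FIRST(R) = {id, int}.
FOLLOW(S) includes $ since S is the start symbol.
FOLLOW(S): S appears on no right-hand side. Thus FOLLOW(S) = {$}.
For S ::= epsilon: FIRST(epsilon) = {epsilon}, so it goes in M[S, t] for t ∈ {}; since epsilon ∈ FIRST, also for every t ∈ FOLLOW(S) = {$}.
For S ::= read R: FIRST(read R) = {read}, so it goes in M[S, t] for t ∈ {read}.
None of these place a production in M[S, id].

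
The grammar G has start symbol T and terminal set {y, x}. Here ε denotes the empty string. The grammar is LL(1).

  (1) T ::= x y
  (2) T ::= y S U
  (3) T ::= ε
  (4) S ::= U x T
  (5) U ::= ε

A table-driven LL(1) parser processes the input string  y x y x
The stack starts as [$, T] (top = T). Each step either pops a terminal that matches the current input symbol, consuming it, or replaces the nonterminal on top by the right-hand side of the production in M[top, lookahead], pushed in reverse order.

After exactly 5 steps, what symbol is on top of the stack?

     Stack      Input      Action
  1  $ T        y x y x $  expand T ::= y S U
  2  $ U S y    y x y x $  match y
  3  $ U S      x y x $    expand S ::= U x T
  4  $ U T x U  x y x $    expand U ::= ε
  5  $ U T x    x y x $    match x
Stack after step 5: $ U T (top = T).

T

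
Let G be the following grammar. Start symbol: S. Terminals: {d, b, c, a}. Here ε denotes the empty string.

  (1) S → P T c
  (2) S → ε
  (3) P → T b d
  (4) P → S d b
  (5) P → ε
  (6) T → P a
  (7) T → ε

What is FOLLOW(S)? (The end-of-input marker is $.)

FIRST(S) = {ε, a, b, c, d}  (via P T c)
FIRST(P) = {ε, a, b, c, d}  (via T b d, S d b)
FIRST(T) = {ε, a, b, c, d}  (via P a)
FOLLOW(S) includes $ since S is the start symbol.
FOLLOW(S): in P→S d b, S is followed by d b with FIRST {d}. Thus FOLLOW(S) = {$, d}.
FOLLOW(P): in S→P T c, P is followed by T c with FIRST {a, b, c, d}; in T→P a, P is followed by a with FIRST {a}. Thus FOLLOW(P) = {a, b, c, d}.
FOLLOW(T): in S→P T c, T is followed by c with FIRST {c}; in P→T b d, T is followed by b d with FIRST {b}. Thus FOLLOW(T) = {b, c}.

{$, d}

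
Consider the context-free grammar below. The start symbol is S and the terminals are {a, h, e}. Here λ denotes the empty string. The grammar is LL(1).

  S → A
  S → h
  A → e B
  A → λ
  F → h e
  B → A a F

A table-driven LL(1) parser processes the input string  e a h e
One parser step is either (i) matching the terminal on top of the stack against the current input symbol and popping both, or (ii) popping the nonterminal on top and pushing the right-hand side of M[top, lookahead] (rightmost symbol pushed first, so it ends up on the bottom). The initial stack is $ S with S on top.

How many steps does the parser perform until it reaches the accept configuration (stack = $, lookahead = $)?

9

step 1: stack=$ S  input=e a h e $  — expand S → A
step 2: stack=$ A  input=e a h e $  — expand A → e B
step 3: stack=$ B e  input=e a h e $  — match e
step 4: stack=$ B  input=a h e $  — expand B → A a F
step 5: stack=$ F a A  input=a h e $  — expand A → λ
step 6: stack=$ F a  input=a h e $  — match a
step 7: stack=$ F  input=h e $  — expand F → h e
step 8: stack=$ e h  input=h e $  — match h
step 9: stack=$ e  input=e $  — match e
Accept reached after 9 steps.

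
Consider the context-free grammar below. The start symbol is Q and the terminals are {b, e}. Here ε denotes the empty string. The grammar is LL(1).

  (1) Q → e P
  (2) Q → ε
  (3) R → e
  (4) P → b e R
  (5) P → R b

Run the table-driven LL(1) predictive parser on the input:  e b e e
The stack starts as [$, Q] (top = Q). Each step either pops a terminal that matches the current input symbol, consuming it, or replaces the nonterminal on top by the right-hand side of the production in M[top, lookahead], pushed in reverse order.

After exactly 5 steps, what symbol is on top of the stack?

R

step 1: stack=$ Q  input=e b e e $  — expand Q → e P
step 2: stack=$ P e  input=e b e e $  — match e
step 3: stack=$ P  input=b e e $  — expand P → b e R
step 4: stack=$ R e b  input=b e e $  — match b
step 5: stack=$ R e  input=e e $  — match e
Stack after step 5: $ R (top = R).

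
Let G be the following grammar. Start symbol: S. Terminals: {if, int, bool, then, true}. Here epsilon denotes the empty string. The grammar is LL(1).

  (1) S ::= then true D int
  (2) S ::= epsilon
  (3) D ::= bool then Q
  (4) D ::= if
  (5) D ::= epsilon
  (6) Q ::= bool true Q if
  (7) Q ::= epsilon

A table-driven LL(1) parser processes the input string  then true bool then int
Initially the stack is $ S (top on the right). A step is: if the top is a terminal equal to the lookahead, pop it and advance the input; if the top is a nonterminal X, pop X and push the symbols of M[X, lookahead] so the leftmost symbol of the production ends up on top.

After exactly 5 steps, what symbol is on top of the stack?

     Stack              Input                      Action
  1  $ S                then true bool then int $  expand S ::= then true D int
  2  $ int D true then  then true bool then int $  match then
  3  $ int D true       true bool then int $       match true
  4  $ int D            bool then int $            expand D ::= bool then Q
  5  $ int Q then bool  bool then int $            match bool
Stack after step 5: $ int Q then (top = then).

then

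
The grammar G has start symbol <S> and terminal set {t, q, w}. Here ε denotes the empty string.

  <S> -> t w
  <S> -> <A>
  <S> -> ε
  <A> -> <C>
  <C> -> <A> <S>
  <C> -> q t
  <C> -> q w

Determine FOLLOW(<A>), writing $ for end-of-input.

FIRST(<S>) = {ε, q, t}  (via <A>)
FIRST(<A>) = {q}  (via <C>)
FIRST(<C>) = {q}  (via <A> <S>)
FOLLOW(<S>) includes $ since <S> is the start symbol.
FOLLOW(<S>): in <C>-><A> <S>, the suffix after <S> is empty, so FOLLOW(<S>) ⊇ FOLLOW(<C>) = {$, q, t}. Thus FOLLOW(<S>) = {$, q, t}.
FOLLOW(<A>): in <S>-><A>, the suffix after <A> is empty, so FOLLOW(<A>) ⊇ FOLLOW(<S>) = {$, q, t}; in <C>-><A> <S>, <A> is followed by <S> with FIRST {ε, q, t}; in <C>-><A> <S>, the suffix after <A> is nullable, so FOLLOW(<A>) ⊇ FOLLOW(<C>) = {$, q, t}. Thus FOLLOW(<A>) = {$, q, t}.
FOLLOW(<C>): in <A>-><C>, the suffix after <C> is empty, so FOLLOW(<C>) ⊇ FOLLOW(<A>) = {$, q, t}. Thus FOLLOW(<C>) = {$, q, t}.

{$, q, t}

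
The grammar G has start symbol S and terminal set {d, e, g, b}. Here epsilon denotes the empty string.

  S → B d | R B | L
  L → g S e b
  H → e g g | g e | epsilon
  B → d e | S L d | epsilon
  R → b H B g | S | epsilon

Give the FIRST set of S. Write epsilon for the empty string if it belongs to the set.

FIRST(L): from L→g S e b we get {g}. So FIRST(L) = {g}.
FIRST(H): from H→e g g we get {e}; from H→g e we get {g}; from H→epsilon we get {epsilon}. So FIRST(H) = {epsilon, e, g}.
FIRST(S): from S→B d we get {b, d, g}; from S→R B we get {epsilon, b, d, g}; from S→L we get {g}. So FIRST(S) = {epsilon, b, d, g}.
FIRST(B): from B→d e we get {d}; from B→S L d we get {b, d, g}; from B→epsilon we get {epsilon}. So FIRST(B) = {epsilon, b, d, g}.
FIRST(R): from R→b H B g we get {b}; from R→S we get {epsilon, b, d, g}; from R→epsilon we get {epsilon}. So FIRST(R) = {epsilon, b, d, g}.

{epsilon, b, d, g}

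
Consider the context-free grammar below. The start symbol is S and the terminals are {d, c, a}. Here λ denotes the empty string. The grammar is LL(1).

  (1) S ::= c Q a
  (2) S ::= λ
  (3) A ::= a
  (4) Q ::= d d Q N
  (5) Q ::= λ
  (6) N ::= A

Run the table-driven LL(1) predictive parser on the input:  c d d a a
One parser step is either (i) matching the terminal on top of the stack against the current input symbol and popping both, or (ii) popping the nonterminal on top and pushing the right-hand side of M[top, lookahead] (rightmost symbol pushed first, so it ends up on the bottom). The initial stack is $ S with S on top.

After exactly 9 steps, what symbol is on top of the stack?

     Stack        Input        Action
  1  $ S          c d d a a $  expand S ::= c Q a
  2  $ a Q c      c d d a a $  match c
  3  $ a Q        d d a a $    expand Q ::= d d Q N
  4  $ a N Q d d  d d a a $    match d
  5  $ a N Q d    d a a $      match d
  6  $ a N Q      a a $        expand Q ::= λ
  7  $ a N        a a $        expand N ::= A
  8  $ a A        a a $        expand A ::= a
  9  $ a a        a a $        match a
Stack after step 9: $ a (top = a).

a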